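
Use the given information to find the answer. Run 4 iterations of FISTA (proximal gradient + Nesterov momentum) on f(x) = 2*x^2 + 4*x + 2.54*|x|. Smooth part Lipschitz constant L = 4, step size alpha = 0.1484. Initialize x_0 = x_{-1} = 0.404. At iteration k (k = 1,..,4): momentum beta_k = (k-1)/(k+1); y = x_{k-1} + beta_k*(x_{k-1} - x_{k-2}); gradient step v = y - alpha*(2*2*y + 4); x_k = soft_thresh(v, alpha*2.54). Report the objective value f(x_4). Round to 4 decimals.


FISTA on f(x) = 2*x^2 + 4*x + 2.54*|x|
L = 4, alpha = 0.1484
Iteration 1: beta = 0.0, y = 0.404 + 0.0*(0.404 - 0.404) = 0.404
  grad(y) = 5.616, v = y - alpha*grad = -0.4294
  prox(v) = soft_thresh(-0.4294, 0.3769) = -0.0525
Iteration 2: beta = 0.3333, y = -0.0525 + 0.3333*(-0.0525 - 0.404) = -0.2046
  grad(y) = 3.1814, v = y - alpha*grad = -0.6768
  prox(v) = soft_thresh(-0.6768, 0.3769) = -0.2998
Iteration 3: beta = 0.5, y = -0.2998 + 0.5*(-0.2998 + 0.0525) = -0.4235
  grad(y) = 2.306, v = y - alpha*grad = -0.7657
  prox(v) = soft_thresh(-0.7657, 0.3769) = -0.3888
Iteration 4: beta = 0.6, y = -0.3888 + 0.6*(-0.3888 + 0.2998) = -0.4421
  grad(y) = 2.2314, v = y - alpha*grad = -0.7733
  prox(v) = soft_thresh(-0.7733, 0.3769) = -0.3964
f(x_4) = 2*(-0.3964)^2 + 4*(-0.3964) + 2.54*|-0.3964| = -0.2645


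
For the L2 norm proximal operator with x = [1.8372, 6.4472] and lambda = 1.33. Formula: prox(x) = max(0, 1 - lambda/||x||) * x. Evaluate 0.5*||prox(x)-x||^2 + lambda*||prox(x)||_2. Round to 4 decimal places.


Step 1: Compute ||x||.
||x|| = 6.7039
Step 2: Compute scaling factor.
scale = max(0, 1 - 1.33/6.7039) = 0.8016
Step 3: prox(x) = [1.4727, 5.1681]
||prox(x)|| = 5.3739
Step 4: Proximal objective.
0.5*||prox-x||^2 = 0.8845
lambda*||prox|| = 7.1473
Total = 8.0317


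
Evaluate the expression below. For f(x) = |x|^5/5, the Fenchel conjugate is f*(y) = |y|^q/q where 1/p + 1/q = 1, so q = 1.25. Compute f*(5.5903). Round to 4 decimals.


The conjugate exponent q satisfies 1/p + 1/q = 1.
p = 5, so q = 5/(5 - 1) = 1.25
|y|^q = 5.5903^1.25 = 8.596
f*(5.5903) = 8.596 / 1.25 = 6.8768


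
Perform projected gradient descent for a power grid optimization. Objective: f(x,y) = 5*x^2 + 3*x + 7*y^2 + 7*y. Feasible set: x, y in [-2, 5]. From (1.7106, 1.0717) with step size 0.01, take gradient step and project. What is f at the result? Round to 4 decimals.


Step 1: Compute gradient at (1.7106, 1.0717).
grad_x = 2*5*1.7106 + 3 = 20.106
grad_y = 2*7*1.0717 + 7 = 22.0038
Step 2: Gradient step.
x_raw = 1.7106 - 0.01*20.106 = 1.5095
y_raw = 1.0717 - 0.01*22.0038 = 0.8517
Step 3: Project onto [-2, 5].
x_proj = clip(1.5095) = 1.5095
y_proj = clip(0.8517) = 0.8517
Step 4: Evaluate f.
f(1.5095, 0.8517) = 26.9611


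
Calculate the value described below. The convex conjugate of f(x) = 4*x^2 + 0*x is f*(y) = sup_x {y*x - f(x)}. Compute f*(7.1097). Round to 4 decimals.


f*(y) = sup_x {y*x - a*x^2 - b*x} = sup_x {(y-b)*x - a*x^2}
FOC: (y - b) - 2a*x = 0 => x* = (y - b)/(2a)
x* = (7.1097 - 0)/(2*4) = 0.8887
f*(7.1097) = (y-b)^2/(4a) = (7.1097 - 0)^2/(4*4)
= 50.5478/16 = 3.1592


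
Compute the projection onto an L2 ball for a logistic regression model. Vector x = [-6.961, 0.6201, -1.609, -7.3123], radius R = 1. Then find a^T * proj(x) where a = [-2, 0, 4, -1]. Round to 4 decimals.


Step 1: Compute ||x|| (intermediates to 6 decimals).
||x|| = sqrt((-6.961)^2 + 0.6201^2 + (-1.609)^2 + (-7.3123)^2) = 10.242005
Step 2: Project.
Since ||x|| > R, scale = R/||x|| = 1/10.242005 = 0.097637, proj(x) = scale * x
proj(x) = [-0.679651, 0.060545, -0.157098, -0.713951]
Step 3: Dot product.
a^T * proj(x) = -2*(-0.679651) + 0*0.060545 + 4*(-0.157098) - 1*(-0.713951) = 1.4449


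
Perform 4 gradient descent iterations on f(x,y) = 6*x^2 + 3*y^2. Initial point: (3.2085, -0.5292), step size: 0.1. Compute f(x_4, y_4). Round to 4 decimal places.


Gradient descent on f(x,y) = 6*x^2 + 3*y^2.
Starting point: (3.2085, -0.5292), alpha = 0.1
Step 1: grad_x = 2*6*3.2085 = 38.502, grad_y = 2*3*-0.5292 = -3.1752
  x_1 = 3.2085 - 0.1*38.502 = -0.6417
  y_1 = -0.5292 - 0.1*-3.1752 = -0.2117
Step 2: grad_x = 2*6*-0.6417 = -7.7004, grad_y = 2*3*-0.2117 = -1.2701
  x_2 = -0.6417 - 0.1*-7.7004 = 0.1283
  y_2 = -0.2117 - 0.1*-1.2701 = -0.0847
Step 3: grad_x = 2*6*0.1283 = 1.5401, grad_y = 2*3*-0.0847 = -0.508
  x_3 = 0.1283 - 0.1*1.5401 = -0.0257
  y_3 = -0.0847 - 0.1*-0.508 = -0.0339
Step 4: grad_x = 2*6*-0.0257 = -0.308, grad_y = 2*3*-0.0339 = -0.2032
  x_4 = -0.0257 - 0.1*-0.308 = 0.0051
  y_4 = -0.0339 - 0.1*-0.2032 = -0.0135
f(0.0051, -0.0135) = 6*0.0051^2 + 3*(-0.0135)^2 = 0.0007


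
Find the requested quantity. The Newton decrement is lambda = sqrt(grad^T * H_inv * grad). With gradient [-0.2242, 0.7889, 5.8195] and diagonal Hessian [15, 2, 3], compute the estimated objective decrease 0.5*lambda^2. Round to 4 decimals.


Step 1: H is diagonal, so H^(-1) * g = [-0.0149, 0.3945, 1.9398].
Step 2: g^T H^(-1) g = sum_i g_i^2 / H_ii
  = (-0.2242)^2/15 + (0.7889)^2/2 + (5.8195)^2/3
  = 0.0034 + 0.3112 + 11.2889 = 11.6034
Step 3: Objective decrease = 0.5 * g^T H^(-1) g = 5.8017


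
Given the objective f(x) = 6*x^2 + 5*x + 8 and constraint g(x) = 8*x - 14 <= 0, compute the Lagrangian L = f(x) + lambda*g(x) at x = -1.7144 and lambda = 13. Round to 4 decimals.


Step 1: Evaluate f(x).
f(-1.7144) = 6*(-1.7144)^2 + 5*(-1.7144) + 8 = 17.063
Step 2: Evaluate g(x).
g(-1.7144) = 8*-1.7144 - 14 = -27.7152
Step 3: Compute Lagrangian.
L = 17.063 + 13*-27.7152 = -343.2346


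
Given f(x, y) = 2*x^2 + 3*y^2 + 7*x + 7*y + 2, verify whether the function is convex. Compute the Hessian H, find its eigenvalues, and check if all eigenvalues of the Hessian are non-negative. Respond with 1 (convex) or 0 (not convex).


The Hessian of f(x,y) = 2*x^2 + 3*y^2 + 7*x + 7*y + 2 is:
H = [[4, 0], [0, 6]]
Trace = 4 + 6 = 10
Determinant = 4*6 - (0)^2 = 24
Discriminant = (10)^2 - 4*24 = 4.0
Eigenvalues: lambda_1 = 4.0, lambda_2 = 6.0
The function is convex.

1


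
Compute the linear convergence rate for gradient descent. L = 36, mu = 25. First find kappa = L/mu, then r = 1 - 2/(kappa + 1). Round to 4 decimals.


Step 1: Compute the condition number.
kappa = L/mu = 36/25 = 1.44
Step 2: Compute the convergence rate.
r = 1 - 2/(kappa + 1) = 1 - 2*mu/(L + mu) = (L - mu)/(L + mu) = 11/61 = 0.1803


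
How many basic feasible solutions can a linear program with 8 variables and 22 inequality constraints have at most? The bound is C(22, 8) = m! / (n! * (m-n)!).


Each vertex corresponds to some choice of n active constraints out of m, so the number of vertices is at most C(m, n) = m! / (n!(m-n)!).
m = 22, n = 8
Numerator: 22 * 21 * 20 * 19 * 18 * 17 * 16 * 15
Denominator: 8! = 40320
C(22, 8) = 319770


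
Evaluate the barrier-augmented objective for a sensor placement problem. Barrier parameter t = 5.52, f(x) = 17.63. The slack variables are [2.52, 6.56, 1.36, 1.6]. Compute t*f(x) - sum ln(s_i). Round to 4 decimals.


Step 1: Compute log-barrier.
ln values: [0.9243, 1.881, 0.3075, 0.47]
phi = -(0.9243 + 1.881 + 0.3075 + 0.47) = -3.5827
Step 2: Compute augmented objective.
t*f(x) = 5.52*17.63 = 97.3176
Total = 97.3176 - 3.5827 = 93.7349


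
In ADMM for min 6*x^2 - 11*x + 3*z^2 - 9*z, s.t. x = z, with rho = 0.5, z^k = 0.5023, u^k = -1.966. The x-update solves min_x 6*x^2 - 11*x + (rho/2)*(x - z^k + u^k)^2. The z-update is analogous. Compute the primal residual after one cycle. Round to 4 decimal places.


ADMM iteration with rho = 0.5, z^k = 0.5023, u^k = -1.966
Step 1: x-update.
Minimize 6*x^2 - 11*x + (0.5/2)*(x - 0.5023 - 1.966)^2
FOC: (2*6 + 0.5)*x = 11 + 0.5*(0.5023 + 1.966)
x^{k+1} = 0.9787
Step 2: z-update.
Minimize 3*z^2 - 9*z + (0.5/2)*(0.9787 - z - 1.966)^2
FOC: (2*3 + 0.5)*z = 9 + 0.5*(0.9787 - 1.966)
z^{k+1} = 1.3087
Step 3: u-update.
u^{k+1} = -1.966 + 0.9787 - 1.3087 = -2.2959
Step 4: Primal residual = |0.9787 - 1.3087| = 0.3299


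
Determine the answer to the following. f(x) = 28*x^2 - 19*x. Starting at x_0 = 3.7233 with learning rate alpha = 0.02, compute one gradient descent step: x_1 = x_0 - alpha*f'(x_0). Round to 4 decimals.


We compute the gradient at x_0 and apply the update.
f'(x) = 56*x - 19
f'(3.7233) = 56*3.7233 - 19 = 189.5048
x_1 = 3.7233 - 0.02*189.5048 = -0.0668


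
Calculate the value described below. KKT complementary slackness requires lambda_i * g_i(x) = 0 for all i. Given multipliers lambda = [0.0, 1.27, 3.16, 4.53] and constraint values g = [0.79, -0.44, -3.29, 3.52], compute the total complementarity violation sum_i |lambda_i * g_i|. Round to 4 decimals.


KKT complementary slackness check:
lambda_1 * g_1 = 0.0 * 0.79 = 0.0
lambda_2 * g_2 = 1.27 * -0.44 = -0.5588
lambda_3 * g_3 = 3.16 * -3.29 = -10.3964
lambda_4 * g_4 = 4.53 * 3.52 = 15.9456
Total violation = 0.0 + 0.5588 + 10.3964 + 15.9456 = 26.9008


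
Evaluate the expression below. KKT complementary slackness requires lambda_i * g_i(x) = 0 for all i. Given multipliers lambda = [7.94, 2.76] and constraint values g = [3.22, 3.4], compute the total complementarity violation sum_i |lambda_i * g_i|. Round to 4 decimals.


KKT complementary slackness check:
lambda_1 * g_1 = 7.94 * 3.22 = 25.5668
lambda_2 * g_2 = 2.76 * 3.4 = 9.384
Total violation = 25.5668 + 9.384 = 34.9508


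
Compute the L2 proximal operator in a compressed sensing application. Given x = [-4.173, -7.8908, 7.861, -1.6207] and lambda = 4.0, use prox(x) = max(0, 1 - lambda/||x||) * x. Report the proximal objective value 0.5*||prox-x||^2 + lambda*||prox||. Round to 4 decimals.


Step 1: Compute ||x||.
||x|| = 12.0042
Step 2: Compute scaling factor.
scale = max(0, 1 - 4.0/12.0042) = 0.6668
Step 3: prox(x) = [-2.7825, -5.2615, 5.2416, -1.0807]
||prox(x)|| = 8.0042
Step 4: Proximal objective.
0.5*||prox-x||^2 = 8.0
lambda*||prox|| = 32.0168
Total = 40.0168


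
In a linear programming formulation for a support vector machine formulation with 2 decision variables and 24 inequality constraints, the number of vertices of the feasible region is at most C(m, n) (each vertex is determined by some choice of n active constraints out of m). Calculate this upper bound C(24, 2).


Each vertex corresponds to some choice of n active constraints out of m, so the number of vertices is at most C(m, n) = m! / (n!(m-n)!).
m = 24, n = 2
Numerator: 24 * 23
Denominator: 2! = 2
C(24, 2) = 276


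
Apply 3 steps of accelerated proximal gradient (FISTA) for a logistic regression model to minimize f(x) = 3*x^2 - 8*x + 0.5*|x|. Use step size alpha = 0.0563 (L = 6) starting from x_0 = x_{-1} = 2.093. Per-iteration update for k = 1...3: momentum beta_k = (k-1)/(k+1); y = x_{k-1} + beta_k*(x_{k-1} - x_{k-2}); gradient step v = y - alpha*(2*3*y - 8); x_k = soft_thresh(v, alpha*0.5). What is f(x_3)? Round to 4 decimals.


FISTA on f(x) = 3*x^2 - 8*x + 0.5*|x|
L = 6, alpha = 0.0563
Iteration 1: beta = 0.0, y = 2.093 + 0.0*(2.093 - 2.093) = 2.093
  grad(y) = 4.558, v = y - alpha*grad = 1.8364
  prox(v) = soft_thresh(1.8364, 0.0282) = 1.8082
Iteration 2: beta = 0.3333, y = 1.8082 + 0.3333*(1.8082 - 2.093) = 1.7133
  grad(y) = 2.2799, v = y - alpha*grad = 1.585
  prox(v) = soft_thresh(1.585, 0.0282) = 1.5568
Iteration 3: beta = 0.5, y = 1.5568 + 0.5*(1.5568 - 1.8082) = 1.4311
  grad(y) = 0.5865, v = y - alpha*grad = 1.3981
  prox(v) = soft_thresh(1.3981, 0.0282) = 1.3699
f(x_3) = 3*1.3699^2 - 8*1.3699 + 0.5*|1.3699| = -4.6444


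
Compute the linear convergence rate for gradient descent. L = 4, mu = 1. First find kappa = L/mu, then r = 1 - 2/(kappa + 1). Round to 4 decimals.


Step 1: Compute the condition number.
kappa = L/mu = 4/1 = 4.0
Step 2: Compute the convergence rate.
r = 1 - 2/(kappa + 1) = 1 - 2*mu/(L + mu) = (L - mu)/(L + mu) = 3/5 = 0.6


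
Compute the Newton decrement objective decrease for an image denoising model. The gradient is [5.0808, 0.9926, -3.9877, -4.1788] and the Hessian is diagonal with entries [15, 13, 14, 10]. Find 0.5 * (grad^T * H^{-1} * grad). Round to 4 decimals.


Step 1: H is diagonal, so H^(-1) * g = [0.3387, 0.0764, -0.2848, -0.4179].
Step 2: g^T H^(-1) g = sum_i g_i^2 / H_ii
  = (5.0808)^2/15 + (0.9926)^2/13 + (-3.9877)^2/14 + (-4.1788)^2/10
  = 1.721 + 0.0758 + 1.1358 + 1.7462 = 4.6788
Step 3: Objective decrease = 0.5 * g^T H^(-1) g = 2.3394


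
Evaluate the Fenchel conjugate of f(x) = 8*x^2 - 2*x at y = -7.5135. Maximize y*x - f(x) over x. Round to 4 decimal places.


f*(y) = sup_x {y*x - a*x^2 - b*x} = sup_x {(y-b)*x - a*x^2}
FOC: (y - b) - 2a*x = 0 => x* = (y - b)/(2a)
x* = (-7.5135 + 2)/(2*8) = -0.3446
f*(-7.5135) = (y-b)^2/(4a) = (-7.5135 + 2)^2/(4*8)
= 30.3987/32 = 0.95


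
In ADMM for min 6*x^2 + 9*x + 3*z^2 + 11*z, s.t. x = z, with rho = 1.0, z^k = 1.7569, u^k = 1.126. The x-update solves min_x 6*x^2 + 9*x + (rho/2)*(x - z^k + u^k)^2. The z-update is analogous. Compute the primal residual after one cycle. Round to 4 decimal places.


ADMM iteration with rho = 1.0, z^k = 1.7569, u^k = 1.126
Step 1: x-update.
Minimize 6*x^2 + 9*x + (1.0/2)*(x - 1.7569 + 1.126)^2
FOC: (2*6 + 1.0)*x = -9 + 1.0*(1.7569 - 1.126)
x^{k+1} = -0.6438
Step 2: z-update.
Minimize 3*z^2 + 11*z + (1.0/2)*(-0.6438 - z + 1.126)^2
FOC: (2*3 + 1.0)*z = -11 + 1.0*(-0.6438 + 1.126)
z^{k+1} = -1.5025
Step 3: u-update.
u^{k+1} = 1.126 - 0.6438 + 1.5025 = 1.9848
Step 4: Primal residual = |-0.6438 + 1.5025| = 0.8588


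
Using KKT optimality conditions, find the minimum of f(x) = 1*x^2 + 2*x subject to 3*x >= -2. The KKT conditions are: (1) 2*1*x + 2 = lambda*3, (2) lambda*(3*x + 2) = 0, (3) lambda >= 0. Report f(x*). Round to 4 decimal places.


Step 1: Try lambda = 0 (constraint inactive).
x_unc = -2/(2*1) = -1.0
Check: 3*-1.0 = -3.0 < -2 -- violated!
Step 2: Constraint must be active: 3*x = -2
x* = -2/3 = -0.6667 (rounded; the exact value -2/3 is used below)
lambda = (2*1*(-2/3) + 2)/3 = 0.2222
Step 3: Compute optimal value.
f(x*) = 1*(-2/3)^2 + 2*(-2/3) = -0.8889


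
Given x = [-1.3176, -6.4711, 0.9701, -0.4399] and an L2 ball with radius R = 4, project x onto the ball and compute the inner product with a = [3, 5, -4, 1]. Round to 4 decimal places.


Step 1: Compute ||x|| (intermediates to 6 decimals).
||x|| = sqrt((-1.3176)^2 + (-6.4711)^2 + 0.9701^2 + (-0.4399)^2) = 6.689231
Step 2: Project.
Since ||x|| > R, scale = R/||x|| = 4/6.689231 = 0.597976, proj(x) = scale * x
proj(x) = [-0.787893, -3.869562, 0.580097, -0.26305]
Step 3: Dot product.
a^T * proj(x) = 3*(-0.787893) + 5*(-3.869562) - 4*0.580097 + 1*(-0.26305) = -24.2949


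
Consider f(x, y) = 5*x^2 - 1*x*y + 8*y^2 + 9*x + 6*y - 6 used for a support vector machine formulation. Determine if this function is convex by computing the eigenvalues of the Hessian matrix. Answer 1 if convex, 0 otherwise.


The Hessian of f(x,y) = 5*x^2 - 1*x*y + 8*y^2 + 9*x + 6*y - 6 is:
H = [[10, -1], [-1, 16]]
Trace = 10 + 16 = 26
Determinant = 10*16 - (-1)^2 = 159
Discriminant = (26)^2 - 4*159 = 40.0
Eigenvalues: lambda_1 = 9.8377, lambda_2 = 16.1623
The function is convex.

1


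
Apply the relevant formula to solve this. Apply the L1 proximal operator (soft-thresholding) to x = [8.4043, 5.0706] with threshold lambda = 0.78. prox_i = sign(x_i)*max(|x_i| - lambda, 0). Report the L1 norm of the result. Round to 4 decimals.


Soft-thresholding with lambda = 0.78:
prox(8.4043) = sign(8.4043)*max(|8.4043| - 0.78, 0) = 7.6243
prox(5.0706) = sign(5.0706)*max(|5.0706| - 0.78, 0) = 4.2906
prox(x) = [7.6243, 4.2906]
||prox(x)||_1 = 7.6243 + 4.2906 = 11.9149


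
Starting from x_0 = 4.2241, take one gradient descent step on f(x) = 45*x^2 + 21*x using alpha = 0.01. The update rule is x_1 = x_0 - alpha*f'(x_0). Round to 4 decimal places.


We compute the gradient at x_0 and apply the update.
f'(x) = 90*x + 21
f'(4.2241) = 90*4.2241 + 21 = 401.169
x_1 = 4.2241 - 0.01*401.169 = 0.2124


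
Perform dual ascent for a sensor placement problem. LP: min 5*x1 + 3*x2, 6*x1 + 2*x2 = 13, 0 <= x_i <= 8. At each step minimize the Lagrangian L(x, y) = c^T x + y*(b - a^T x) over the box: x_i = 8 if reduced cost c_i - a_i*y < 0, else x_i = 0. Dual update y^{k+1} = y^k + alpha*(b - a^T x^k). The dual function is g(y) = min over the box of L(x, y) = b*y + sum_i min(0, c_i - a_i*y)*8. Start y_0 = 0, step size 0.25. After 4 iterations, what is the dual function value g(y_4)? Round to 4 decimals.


Dual ascent for LP: min 5*x1 + 3*x2, 6*x1 + 2*x2 = 13, 0 <= x_i <= 8
Step 1: y^k = 0.0, reduced costs: (5.0, 3.0)
  x^k = (0.0, 0.0), subgradient = b - a^T x = 13.0
  y^{k+1} = 0.0 + 0.25*13.0 = 3.25
Step 2: y^k = 3.25, reduced costs: (-14.5, -3.5)
  x^k = (8.0, 8.0), subgradient = b - a^T x = -51.0
  y^{k+1} = 3.25 + 0.25*-51.0 = -9.5
Step 3: y^k = -9.5, reduced costs: (62.0, 22.0)
  x^k = (0.0, 0.0), subgradient = b - a^T x = 13.0
  y^{k+1} = -9.5 + 0.25*13.0 = -6.25
Step 4: y^k = -6.25, reduced costs: (42.5, 15.5)
  x^k = (0.0, 0.0), subgradient = b - a^T x = 13.0
  y^{k+1} = -6.25 + 0.25*13.0 = -3.0
Dual objective at y_4 = -3.0: reduced costs (23.0, 9.0), box minimizer x = (0.0, 0.0)
g(y_4) = b*y + (c1 - a1*y)*x1 + (c2 - a2*y)*x2 = 13*(-3.0) + 23.0*0.0 + 9.0*0.0 = -39.0 + 0.0 + 0.0 = -39.0


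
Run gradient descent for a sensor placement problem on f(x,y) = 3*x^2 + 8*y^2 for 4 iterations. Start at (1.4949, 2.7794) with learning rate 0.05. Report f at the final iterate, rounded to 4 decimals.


Gradient descent on f(x,y) = 3*x^2 + 8*y^2.
Starting point: (1.4949, 2.7794), alpha = 0.05
Step 1: grad_x = 2*3*1.4949 = 8.9694, grad_y = 2*8*2.7794 = 44.4704
  x_1 = 1.4949 - 0.05*8.9694 = 1.0464
  y_1 = 2.7794 - 0.05*44.4704 = 0.5559
Step 2: grad_x = 2*3*1.0464 = 6.2786, grad_y = 2*8*0.5559 = 8.8941
  x_2 = 1.0464 - 0.05*6.2786 = 0.7325
  y_2 = 0.5559 - 0.05*8.8941 = 0.1112
Step 3: grad_x = 2*3*0.7325 = 4.395, grad_y = 2*8*0.1112 = 1.7788
  x_3 = 0.7325 - 0.05*4.395 = 0.5128
  y_3 = 0.1112 - 0.05*1.7788 = 0.0222
Step 4: grad_x = 2*3*0.5128 = 3.0765, grad_y = 2*8*0.0222 = 0.3558
  x_4 = 0.5128 - 0.05*3.0765 = 0.3589
  y_4 = 0.0222 - 0.05*0.3558 = 0.0044
f(0.3589, 0.0044) = 3*0.3589^2 + 8*0.0044^2 = 0.3866


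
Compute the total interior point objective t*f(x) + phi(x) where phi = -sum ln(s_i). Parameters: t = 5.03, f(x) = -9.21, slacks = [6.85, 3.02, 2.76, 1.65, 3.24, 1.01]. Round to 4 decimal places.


Step 1: Compute log-barrier.
ln values: [1.9242, 1.1053, 1.0152, 0.5008, 1.1756, 0.01]
phi = -(1.9242 + 1.1053 + 1.0152 + 0.5008 + 1.1756 + 0.01) = -5.731
Step 2: Compute augmented objective.
t*f(x) = 5.03*-9.21 = -46.3263
Total = -46.3263 - 5.731 = -52.0573


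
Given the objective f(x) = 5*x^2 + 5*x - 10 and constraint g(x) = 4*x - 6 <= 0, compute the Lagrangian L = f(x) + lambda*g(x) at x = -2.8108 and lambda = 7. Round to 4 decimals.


Step 1: Evaluate f(x).
f(-2.8108) = 5*(-2.8108)^2 + 5*(-2.8108) - 10 = 15.449
Step 2: Evaluate g(x).
g(-2.8108) = 4*-2.8108 - 6 = -17.2432
Step 3: Compute Lagrangian.
L = 15.449 + 7*-17.2432 = -105.2534


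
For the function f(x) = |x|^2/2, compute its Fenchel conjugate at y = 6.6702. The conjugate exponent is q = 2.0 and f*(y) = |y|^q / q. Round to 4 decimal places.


The conjugate exponent q satisfies 1/p + 1/q = 1.
p = 2, so q = 2/(2 - 1) = 2.0
|y|^q = 6.6702^2.0 = 44.4916
f*(6.6702) = 44.4916 / 2.0 = 22.2458


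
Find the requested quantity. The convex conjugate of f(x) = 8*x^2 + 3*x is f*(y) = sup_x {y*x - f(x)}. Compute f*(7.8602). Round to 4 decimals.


f*(y) = sup_x {y*x - a*x^2 - b*x} = sup_x {(y-b)*x - a*x^2}
FOC: (y - b) - 2a*x = 0 => x* = (y - b)/(2a)
x* = (7.8602 - 3)/(2*8) = 0.3038
f*(7.8602) = (y-b)^2/(4a) = (7.8602 - 3)^2/(4*8)
= 23.6215/32 = 0.7382


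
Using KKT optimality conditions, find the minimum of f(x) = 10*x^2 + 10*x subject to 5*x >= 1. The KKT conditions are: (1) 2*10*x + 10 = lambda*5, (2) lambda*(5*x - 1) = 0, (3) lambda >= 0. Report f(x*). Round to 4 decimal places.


Step 1: Try lambda = 0 (constraint inactive).
x_unc = -10/(2*10) = -0.5
Check: 5*-0.5 = -2.5 < 1 -- violated!
Step 2: Constraint must be active: 5*x = 1
x* = 1/5 = 0.2
lambda = (2*10*0.2 + 10)/5 = 2.8
Step 3: Compute optimal value.
f(x*) = 10*0.2^2 + 10*0.2 = 2.4


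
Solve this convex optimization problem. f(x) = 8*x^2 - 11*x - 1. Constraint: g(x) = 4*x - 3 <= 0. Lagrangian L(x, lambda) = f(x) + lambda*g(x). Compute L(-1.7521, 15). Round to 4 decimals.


Step 1: Evaluate f(x).
f(-1.7521) = 8*(-1.7521)^2 - 11*(-1.7521) - 1 = 42.8319
Step 2: Evaluate g(x).
g(-1.7521) = 4*-1.7521 - 3 = -10.0084
Step 3: Compute Lagrangian.
L = 42.8319 + 15*-10.0084 = -107.2941


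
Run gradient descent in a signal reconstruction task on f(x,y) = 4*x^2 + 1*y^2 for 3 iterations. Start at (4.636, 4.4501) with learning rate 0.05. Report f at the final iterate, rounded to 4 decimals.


Gradient descent on f(x,y) = 4*x^2 + 1*y^2.
Starting point: (4.636, 4.4501), alpha = 0.05
Step 1: grad_x = 2*4*4.636 = 37.088, grad_y = 2*1*4.4501 = 8.9002
  x_1 = 4.636 - 0.05*37.088 = 2.7816
  y_1 = 4.4501 - 0.05*8.9002 = 4.0051
Step 2: grad_x = 2*4*2.7816 = 22.2528, grad_y = 2*1*4.0051 = 8.0102
  x_2 = 2.7816 - 0.05*22.2528 = 1.669
  y_2 = 4.0051 - 0.05*8.0102 = 3.6046
Step 3: grad_x = 2*4*1.669 = 13.3517, grad_y = 2*1*3.6046 = 7.2092
  x_3 = 1.669 - 0.05*13.3517 = 1.0014
  y_3 = 3.6046 - 0.05*7.2092 = 3.2441
f(1.0014, 3.2441) = 4*1.0014^2 + 1*3.2441^2 = 14.5353


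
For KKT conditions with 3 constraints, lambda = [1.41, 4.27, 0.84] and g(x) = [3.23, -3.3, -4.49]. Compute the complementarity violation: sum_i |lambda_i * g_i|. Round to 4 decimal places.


KKT complementary slackness check:
lambda_1 * g_1 = 1.41 * 3.23 = 4.5543
lambda_2 * g_2 = 4.27 * -3.3 = -14.091
lambda_3 * g_3 = 0.84 * -4.49 = -3.7716
Total violation = 4.5543 + 14.091 + 3.7716 = 22.4169


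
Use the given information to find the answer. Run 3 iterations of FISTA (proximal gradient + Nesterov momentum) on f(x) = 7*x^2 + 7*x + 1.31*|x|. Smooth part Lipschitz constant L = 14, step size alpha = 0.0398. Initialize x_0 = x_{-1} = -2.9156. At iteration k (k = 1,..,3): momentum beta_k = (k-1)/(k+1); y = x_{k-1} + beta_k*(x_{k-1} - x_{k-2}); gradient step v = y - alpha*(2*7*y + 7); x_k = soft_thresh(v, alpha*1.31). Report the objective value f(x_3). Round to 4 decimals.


FISTA on f(x) = 7*x^2 + 7*x + 1.31*|x|
L = 14, alpha = 0.0398
Iteration 1: beta = 0.0, y = -2.9156 + 0.0*(-2.9156 + 2.9156) = -2.9156
  grad(y) = -33.8184, v = y - alpha*grad = -1.5696
  prox(v) = soft_thresh(-1.5696, 0.0521) = -1.5175
Iteration 2: beta = 0.3333, y = -1.5175 + 0.3333*(-1.5175 + 2.9156) = -1.0515
  grad(y) = -7.7203, v = y - alpha*grad = -0.7442
  prox(v) = soft_thresh(-0.7442, 0.0521) = -0.692
Iteration 3: beta = 0.5, y = -0.692 + 0.5*(-0.692 + 1.5175) = -0.2793
  grad(y) = 3.0895, v = y - alpha*grad = -0.4023
  prox(v) = soft_thresh(-0.4023, 0.0521) = -0.3501
f(x_3) = 7*(-0.3501)^2 + 7*(-0.3501) + 1.31*|-0.3501| = -1.1341


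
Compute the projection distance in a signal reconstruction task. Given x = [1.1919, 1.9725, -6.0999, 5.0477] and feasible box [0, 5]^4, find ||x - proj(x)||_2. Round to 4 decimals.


Project each component onto [0, 5].
clip(1.1919) = 1.1919, clip(1.9725) = 1.9725, clip(-6.0999) = 0.0, clip(5.0477) = 5.0
Projection = [1.1919, 1.9725, 0.0, 5.0]
Squared diffs: [0.0, 0.0, 37.2088, 0.0023]
Distance = sqrt(37.2111) = 6.1001


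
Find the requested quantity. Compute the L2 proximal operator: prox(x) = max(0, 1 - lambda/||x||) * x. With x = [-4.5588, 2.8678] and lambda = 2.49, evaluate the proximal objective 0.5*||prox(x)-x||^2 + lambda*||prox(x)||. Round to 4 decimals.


Step 1: Compute ||x||.
||x|| = 5.3858
Step 2: Compute scaling factor.
scale = max(0, 1 - 2.49/5.3858) = 0.5377
Step 3: prox(x) = [-2.4511, 1.5419]
||prox(x)|| = 2.8958
Step 4: Proximal objective.
0.5*||prox-x||^2 = 3.1001
lambda*||prox|| = 7.2105
Total = 10.3106


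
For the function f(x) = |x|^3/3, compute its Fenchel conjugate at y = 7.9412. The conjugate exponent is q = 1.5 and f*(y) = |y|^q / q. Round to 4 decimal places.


The conjugate exponent q satisfies 1/p + 1/q = 1.
p = 3, so q = 3/(3 - 1) = 1.5
|y|^q = 7.9412^1.5 = 22.3784
f*(7.9412) = 22.3784 / 1.5 = 14.9189


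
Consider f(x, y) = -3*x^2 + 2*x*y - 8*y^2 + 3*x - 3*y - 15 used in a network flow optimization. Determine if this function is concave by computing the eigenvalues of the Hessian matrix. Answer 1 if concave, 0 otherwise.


The Hessian of f(x,y) = -3*x^2 + 2*x*y - 8*y^2 + 3*x - 3*y - 15 is:
H = [[-6, 2], [2, -16]]
Trace = -6 - 16 = -22
Determinant = -6*-16 - (2)^2 = 92
Discriminant = (-22)^2 - 4*92 = 116.0
Eigenvalues: lambda_1 = -16.3852, lambda_2 = -5.6148
The function is concave.

1


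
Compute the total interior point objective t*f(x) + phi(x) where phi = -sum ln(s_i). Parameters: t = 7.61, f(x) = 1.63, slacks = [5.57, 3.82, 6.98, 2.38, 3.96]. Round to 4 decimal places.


Step 1: Compute log-barrier.
ln values: [1.7174, 1.3403, 1.943, 0.8671, 1.3762]
phi = -(1.7174 + 1.3403 + 1.943 + 0.8671 + 1.3762) = -7.244
Step 2: Compute augmented objective.
t*f(x) = 7.61*1.63 = 12.4043
Total = 12.4043 - 7.244 = 5.1603


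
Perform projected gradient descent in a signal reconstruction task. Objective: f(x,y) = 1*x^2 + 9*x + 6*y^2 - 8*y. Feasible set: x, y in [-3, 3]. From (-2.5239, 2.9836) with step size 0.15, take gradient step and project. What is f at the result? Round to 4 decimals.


Step 1: Compute gradient at (-2.5239, 2.9836).
grad_x = 2*1*-2.5239 + 9 = 3.9522
grad_y = 2*6*2.9836 - 8 = 27.8032
Step 2: Gradient step.
x_raw = -2.5239 - 0.15*3.9522 = -3.1167
y_raw = 2.9836 - 0.15*27.8032 = -1.1869
Step 3: Project onto [-3, 3].
x_proj = clip(-3.1167) = -3.0
y_proj = clip(-1.1869) = -1.1869
Step 4: Evaluate f.
f(-3.0, -1.1869) = -0.0529


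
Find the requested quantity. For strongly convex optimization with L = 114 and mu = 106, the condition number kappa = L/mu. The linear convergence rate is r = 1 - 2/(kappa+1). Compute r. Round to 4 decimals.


Step 1: Compute the condition number.
kappa = L/mu = 114/106 = 1.0755
Step 2: Compute the convergence rate.
r = 1 - 2/(kappa + 1) = 1 - 2*mu/(L + mu) = (L - mu)/(L + mu) = 8/220 = 0.0364


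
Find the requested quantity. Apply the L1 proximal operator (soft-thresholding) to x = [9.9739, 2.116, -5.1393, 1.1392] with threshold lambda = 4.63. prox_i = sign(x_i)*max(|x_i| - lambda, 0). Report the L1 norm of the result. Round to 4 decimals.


Soft-thresholding with lambda = 4.63:
prox(9.9739) = sign(9.9739)*max(|9.9739| - 4.63, 0) = 5.3439
prox(2.116) = sign(2.116)*max(|2.116| - 4.63, 0) = 0.0
prox(-5.1393) = sign(-5.1393)*max(|-5.1393| - 4.63, 0) = -0.5093
prox(1.1392) = sign(1.1392)*max(|1.1392| - 4.63, 0) = 0.0
prox(x) = [5.3439, 0.0, -0.5093, 0.0]
||prox(x)||_1 = 5.3439 + 0.0 + 0.5093 + 0.0 = 5.8532


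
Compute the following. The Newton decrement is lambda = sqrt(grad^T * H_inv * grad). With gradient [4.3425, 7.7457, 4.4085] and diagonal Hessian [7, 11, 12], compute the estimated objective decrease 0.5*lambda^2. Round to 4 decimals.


Step 1: H is diagonal, so H^(-1) * g = [0.6204, 0.7042, 0.3674].
Step 2: g^T H^(-1) g = sum_i g_i^2 / H_ii
  = (4.3425)^2/7 + (7.7457)^2/11 + (4.4085)^2/12
  = 2.6939 + 5.4542 + 1.6196 = 9.7676
Step 3: Objective decrease = 0.5 * g^T H^(-1) g = 4.8838


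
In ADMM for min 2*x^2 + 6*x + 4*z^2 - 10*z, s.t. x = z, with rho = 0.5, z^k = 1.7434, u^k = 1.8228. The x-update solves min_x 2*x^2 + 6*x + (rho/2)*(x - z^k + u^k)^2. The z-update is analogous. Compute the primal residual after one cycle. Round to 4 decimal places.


ADMM iteration with rho = 0.5, z^k = 1.7434, u^k = 1.8228
Step 1: x-update.
Minimize 2*x^2 + 6*x + (0.5/2)*(x - 1.7434 + 1.8228)^2
FOC: (2*2 + 0.5)*x = -6 + 0.5*(1.7434 - 1.8228)
x^{k+1} = -1.3422
Step 2: z-update.
Minimize 4*z^2 - 10*z + (0.5/2)*(-1.3422 - z + 1.8228)^2
FOC: (2*4 + 0.5)*z = 10 + 0.5*(-1.3422 + 1.8228)
z^{k+1} = 1.2047
Step 3: u-update.
u^{k+1} = 1.8228 - 1.3422 - 1.2047 = -0.7241
Step 4: Primal residual = |-1.3422 - 1.2047| = 2.5469


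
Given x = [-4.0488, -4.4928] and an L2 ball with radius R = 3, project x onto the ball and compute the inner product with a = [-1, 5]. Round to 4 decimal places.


Step 1: Compute ||x|| (intermediates to 6 decimals).
||x|| = sqrt((-4.0488)^2 + (-4.4928)^2) = 6.047978
Step 2: Project.
Since ||x|| > R, scale = R/||x|| = 3/6.047978 = 0.496034, proj(x) = scale * x
proj(x) = [-2.008342, -2.228582]
Step 3: Dot product.
a^T * proj(x) = -1*(-2.008342) + 5*(-2.228582) = -9.1346


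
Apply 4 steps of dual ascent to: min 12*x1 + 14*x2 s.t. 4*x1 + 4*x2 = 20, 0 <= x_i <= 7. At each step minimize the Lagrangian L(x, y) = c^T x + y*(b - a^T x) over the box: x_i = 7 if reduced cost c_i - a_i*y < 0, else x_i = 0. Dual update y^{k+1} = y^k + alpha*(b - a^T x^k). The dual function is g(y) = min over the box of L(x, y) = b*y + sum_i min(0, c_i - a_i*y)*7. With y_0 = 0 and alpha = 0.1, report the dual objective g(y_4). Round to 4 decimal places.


Dual ascent for LP: min 12*x1 + 14*x2, 4*x1 + 4*x2 = 20, 0 <= x_i <= 7
Step 1: y^k = 0.0, reduced costs: (12.0, 14.0)
  x^k = (0.0, 0.0), subgradient = b - a^T x = 20.0
  y^{k+1} = 0.0 + 0.1*20.0 = 2.0
Step 2: y^k = 2.0, reduced costs: (4.0, 6.0)
  x^k = (0.0, 0.0), subgradient = b - a^T x = 20.0
  y^{k+1} = 2.0 + 0.1*20.0 = 4.0
Step 3: y^k = 4.0, reduced costs: (-4.0, -2.0)
  x^k = (7.0, 7.0), subgradient = b - a^T x = -36.0
  y^{k+1} = 4.0 + 0.1*-36.0 = 0.4
Step 4: y^k = 0.4, reduced costs: (10.4, 12.4)
  x^k = (0.0, 0.0), subgradient = b - a^T x = 20.0
  y^{k+1} = 0.4 + 0.1*20.0 = 2.4
Dual objective at y_4 = 2.4: reduced costs (2.4, 4.4), box minimizer x = (0.0, 0.0)
g(y_4) = b*y + (c1 - a1*y)*x1 + (c2 - a2*y)*x2 = 20*2.4 + 2.4*0.0 + 4.4*0.0 = 48.0 + 0.0 + 0.0 = 48.0


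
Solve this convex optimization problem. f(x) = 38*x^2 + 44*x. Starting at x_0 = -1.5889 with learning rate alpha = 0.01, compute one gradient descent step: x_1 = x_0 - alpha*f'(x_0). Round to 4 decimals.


We compute the gradient at x_0 and apply the update.
f'(x) = 76*x + 44
f'(-1.5889) = 76*-1.5889 + 44 = -76.7564
x_1 = -1.5889 - 0.01*-76.7564 = -0.8213


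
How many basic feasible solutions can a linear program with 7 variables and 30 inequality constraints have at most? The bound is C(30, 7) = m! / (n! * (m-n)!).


Each vertex corresponds to some choice of n active constraints out of m, so the number of vertices is at most C(m, n) = m! / (n!(m-n)!).
m = 30, n = 7
Numerator: 30 * 29 * 28 * 27 * 26 * 25 * 24
Denominator: 7! = 5040
C(30, 7) = 2035800


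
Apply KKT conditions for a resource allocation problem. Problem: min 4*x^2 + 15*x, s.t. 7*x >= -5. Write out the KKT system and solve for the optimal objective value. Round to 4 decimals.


Step 1: Try lambda = 0 (constraint inactive).
x_unc = -15/(2*4) = -1.875
Check: 7*-1.875 = -13.125 < -5 -- violated!
Step 2: Constraint must be active: 7*x = -5
x* = -5/7 = -0.7143 (rounded; the exact value -5/7 is used below)
lambda = (2*4*(-5/7) + 15)/7 = 1.3265
Step 3: Compute optimal value.
f(x*) = 4*(-5/7)^2 + 15*(-5/7) = -8.6735


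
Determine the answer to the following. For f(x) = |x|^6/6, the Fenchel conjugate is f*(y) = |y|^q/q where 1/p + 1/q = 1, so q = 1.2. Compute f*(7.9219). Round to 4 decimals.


The conjugate exponent q satisfies 1/p + 1/q = 1.
p = 6, so q = 6/(6 - 1) = 1.2
|y|^q = 7.9219^1.2 = 11.9838
f*(7.9219) = 11.9838 / 1.2 = 9.9865


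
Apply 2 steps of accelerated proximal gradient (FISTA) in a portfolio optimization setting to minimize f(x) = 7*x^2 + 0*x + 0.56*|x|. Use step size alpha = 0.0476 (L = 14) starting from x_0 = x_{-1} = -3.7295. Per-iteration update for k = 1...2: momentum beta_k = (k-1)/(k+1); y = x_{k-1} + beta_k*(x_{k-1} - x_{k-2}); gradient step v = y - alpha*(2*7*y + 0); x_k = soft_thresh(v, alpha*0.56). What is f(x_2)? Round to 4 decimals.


FISTA on f(x) = 7*x^2 + 0*x + 0.56*|x|
L = 14, alpha = 0.0476
Iteration 1: beta = 0.0, y = -3.7295 + 0.0*(-3.7295 + 3.7295) = -3.7295
  grad(y) = -52.213, v = y - alpha*grad = -1.2442
  prox(v) = soft_thresh(-1.2442, 0.0267) = -1.2175
Iteration 2: beta = 0.3333, y = -1.2175 + 0.3333*(-1.2175 + 3.7295) = -0.3802
  grad(y) = -5.3224, v = y - alpha*grad = -0.1268
  prox(v) = soft_thresh(-0.1268, 0.0267) = -0.1002
f(x_2) = 7*(-0.1002)^2 + 0*(-0.1002) + 0.56*|-0.1002| = 0.1263


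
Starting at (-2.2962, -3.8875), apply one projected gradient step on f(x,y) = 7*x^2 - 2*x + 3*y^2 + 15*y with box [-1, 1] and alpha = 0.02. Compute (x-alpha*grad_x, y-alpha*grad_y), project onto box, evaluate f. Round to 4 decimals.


Step 1: Compute gradient at (-2.2962, -3.8875).
grad_x = 2*7*-2.2962 - 2 = -34.1468
grad_y = 2*3*-3.8875 + 15 = -8.325
Step 2: Gradient step.
x_raw = -2.2962 - 0.02*-34.1468 = -1.6133
y_raw = -3.8875 - 0.02*-8.325 = -3.721
Step 3: Project onto [-1, 1].
x_proj = clip(-1.6133) = -1.0
y_proj = clip(-3.721) = -1.0
Step 4: Evaluate f.
f(-1.0, -1.0) = -3.0


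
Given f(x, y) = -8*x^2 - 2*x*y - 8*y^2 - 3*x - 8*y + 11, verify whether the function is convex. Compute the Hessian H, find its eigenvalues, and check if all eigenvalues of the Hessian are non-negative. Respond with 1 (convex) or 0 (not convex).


The Hessian of f(x,y) = -8*x^2 - 2*x*y - 8*y^2 - 3*x - 8*y + 11 is:
H = [[-16, -2], [-2, -16]]
Trace = -16 - 16 = -32
Determinant = -16*-16 - (-2)^2 = 252
Discriminant = (-32)^2 - 4*252 = 16.0
Eigenvalues: lambda_1 = -18.0, lambda_2 = -14.0
The function is not convex.

0


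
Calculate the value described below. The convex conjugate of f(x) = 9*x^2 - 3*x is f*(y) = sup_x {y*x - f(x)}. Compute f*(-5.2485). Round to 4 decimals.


f*(y) = sup_x {y*x - a*x^2 - b*x} = sup_x {(y-b)*x - a*x^2}
FOC: (y - b) - 2a*x = 0 => x* = (y - b)/(2a)
x* = (-5.2485 + 3)/(2*9) = -0.1249
f*(-5.2485) = (y-b)^2/(4a) = (-5.2485 + 3)^2/(4*9)
= 5.0558/36 = 0.1404


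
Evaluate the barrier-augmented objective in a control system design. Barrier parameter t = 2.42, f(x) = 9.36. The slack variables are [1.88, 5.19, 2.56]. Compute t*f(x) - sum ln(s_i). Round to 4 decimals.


Step 1: Compute log-barrier.
ln values: [0.6313, 1.6467, 0.94]
phi = -(0.6313 + 1.6467 + 0.94) = -3.218
Step 2: Compute augmented objective.
t*f(x) = 2.42*9.36 = 22.6512
Total = 22.6512 - 3.218 = 19.4332


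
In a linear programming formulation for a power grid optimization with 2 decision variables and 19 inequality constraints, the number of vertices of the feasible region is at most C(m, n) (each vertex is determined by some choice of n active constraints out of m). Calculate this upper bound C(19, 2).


Each vertex corresponds to some choice of n active constraints out of m, so the number of vertices is at most C(m, n) = m! / (n!(m-n)!).
m = 19, n = 2
Numerator: 19 * 18
Denominator: 2! = 2
C(19, 2) = 171


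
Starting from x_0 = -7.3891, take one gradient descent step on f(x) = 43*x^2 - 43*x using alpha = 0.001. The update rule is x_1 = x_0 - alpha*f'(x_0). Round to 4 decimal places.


We compute the gradient at x_0 and apply the update.
f'(x) = 86*x - 43
f'(-7.3891) = 86*-7.3891 - 43 = -678.4626
x_1 = -7.3891 - 0.001*-678.4626 = -6.7106


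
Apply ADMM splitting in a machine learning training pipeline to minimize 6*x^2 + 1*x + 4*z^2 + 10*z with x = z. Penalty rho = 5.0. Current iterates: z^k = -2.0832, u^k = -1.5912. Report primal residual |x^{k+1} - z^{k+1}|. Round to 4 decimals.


ADMM iteration with rho = 5.0, z^k = -2.0832, u^k = -1.5912
Step 1: x-update.
Minimize 6*x^2 + 1*x + (5.0/2)*(x + 2.0832 - 1.5912)^2
FOC: (2*6 + 5.0)*x = -1 + 5.0*(-2.0832 + 1.5912)
x^{k+1} = -0.2035
Step 2: z-update.
Minimize 4*z^2 + 10*z + (5.0/2)*(-0.2035 - z - 1.5912)^2
FOC: (2*4 + 5.0)*z = -10 + 5.0*(-0.2035 - 1.5912)
z^{k+1} = -1.4595
Step 3: u-update.
u^{k+1} = -1.5912 - 0.2035 + 1.4595 = -0.3352
Step 4: Primal residual = |-0.2035 + 1.4595| = 1.256


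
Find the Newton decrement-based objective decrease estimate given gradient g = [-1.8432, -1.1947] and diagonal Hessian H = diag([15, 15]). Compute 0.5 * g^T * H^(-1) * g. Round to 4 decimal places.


Step 1: H is diagonal, so H^(-1) * g = [-0.1229, -0.0796].
Step 2: g^T H^(-1) g = sum_i g_i^2 / H_ii
  = (-1.8432)^2/15 + (-1.1947)^2/15
  = 0.2265 + 0.0952 = 0.3216
Step 3: Objective decrease = 0.5 * g^T H^(-1) g = 0.1608


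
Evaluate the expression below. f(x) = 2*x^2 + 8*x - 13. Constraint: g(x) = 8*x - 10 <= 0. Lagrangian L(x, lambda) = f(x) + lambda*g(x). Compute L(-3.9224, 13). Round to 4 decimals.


Step 1: Evaluate f(x).
f(-3.9224) = 2*(-3.9224)^2 + 8*(-3.9224) - 13 = -13.6088
Step 2: Evaluate g(x).
g(-3.9224) = 8*-3.9224 - 10 = -41.3792
Step 3: Compute Lagrangian.
L = -13.6088 + 13*-41.3792 = -551.5384


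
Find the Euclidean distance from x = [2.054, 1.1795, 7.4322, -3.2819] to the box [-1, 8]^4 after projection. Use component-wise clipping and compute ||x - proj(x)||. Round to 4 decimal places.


Project each component onto [-1, 8].
clip(2.054) = 2.054, clip(1.1795) = 1.1795, clip(7.4322) = 7.4322, clip(-3.2819) = -1.0
Projection = [2.054, 1.1795, 7.4322, -1.0]
Squared diffs: [0.0, 0.0, 0.0, 5.2071]
Distance = sqrt(5.2071) = 2.2819


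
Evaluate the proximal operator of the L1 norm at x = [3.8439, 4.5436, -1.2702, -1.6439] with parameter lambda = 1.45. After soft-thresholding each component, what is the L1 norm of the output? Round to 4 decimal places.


Soft-thresholding with lambda = 1.45:
prox(3.8439) = sign(3.8439)*max(|3.8439| - 1.45, 0) = 2.3939
prox(4.5436) = sign(4.5436)*max(|4.5436| - 1.45, 0) = 3.0936
prox(-1.2702) = sign(-1.2702)*max(|-1.2702| - 1.45, 0) = 0.0
prox(-1.6439) = sign(-1.6439)*max(|-1.6439| - 1.45, 0) = -0.1939
prox(x) = [2.3939, 3.0936, 0.0, -0.1939]
||prox(x)||_1 = 2.3939 + 3.0936 + 0.0 + 0.1939 = 5.6814


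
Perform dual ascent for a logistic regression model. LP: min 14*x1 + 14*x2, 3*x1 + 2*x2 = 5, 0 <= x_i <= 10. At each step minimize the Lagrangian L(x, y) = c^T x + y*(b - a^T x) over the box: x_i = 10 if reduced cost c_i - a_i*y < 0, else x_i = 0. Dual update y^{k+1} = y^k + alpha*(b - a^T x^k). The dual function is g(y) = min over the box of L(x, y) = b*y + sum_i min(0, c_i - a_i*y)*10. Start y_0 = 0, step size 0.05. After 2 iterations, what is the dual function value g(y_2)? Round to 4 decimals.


Dual ascent for LP: min 14*x1 + 14*x2, 3*x1 + 2*x2 = 5, 0 <= x_i <= 10
Step 1: y^k = 0.0, reduced costs: (14.0, 14.0)
  x^k = (0.0, 0.0), subgradient = b - a^T x = 5.0
  y^{k+1} = 0.0 + 0.05*5.0 = 0.25
Step 2: y^k = 0.25, reduced costs: (13.25, 13.5)
  x^k = (0.0, 0.0), subgradient = b - a^T x = 5.0
  y^{k+1} = 0.25 + 0.05*5.0 = 0.5
Dual objective at y_2 = 0.5: reduced costs (12.5, 13.0), box minimizer x = (0.0, 0.0)
g(y_2) = b*y + (c1 - a1*y)*x1 + (c2 - a2*y)*x2 = 5*0.5 + 12.5*0.0 + 13.0*0.0 = 2.5 + 0.0 + 0.0 = 2.5


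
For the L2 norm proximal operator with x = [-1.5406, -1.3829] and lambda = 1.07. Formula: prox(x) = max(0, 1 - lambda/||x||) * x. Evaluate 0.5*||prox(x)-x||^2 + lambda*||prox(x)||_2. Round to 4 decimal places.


Step 1: Compute ||x||.
||x|| = 2.0702
Step 2: Compute scaling factor.
scale = max(0, 1 - 1.07/2.0702) = 0.4831
Step 3: prox(x) = [-0.7443, -0.6681]
||prox(x)|| = 1.0002
Step 4: Proximal objective.
0.5*||prox-x||^2 = 0.5725
lambda*||prox|| = 1.0702
Total = 1.6427


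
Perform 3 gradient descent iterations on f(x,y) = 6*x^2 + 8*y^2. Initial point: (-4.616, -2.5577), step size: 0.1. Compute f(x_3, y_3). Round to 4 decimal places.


Gradient descent on f(x,y) = 6*x^2 + 8*y^2.
Starting point: (-4.616, -2.5577), alpha = 0.1
Step 1: grad_x = 2*6*-4.616 = -55.392, grad_y = 2*8*-2.5577 = -40.9232
  x_1 = -4.616 - 0.1*-55.392 = 0.9232
  y_1 = -2.5577 - 0.1*-40.9232 = 1.5346
Step 2: grad_x = 2*6*0.9232 = 11.0784, grad_y = 2*8*1.5346 = 24.5539
  x_2 = 0.9232 - 0.1*11.0784 = -0.1846
  y_2 = 1.5346 - 0.1*24.5539 = -0.9208
Step 3: grad_x = 2*6*-0.1846 = -2.2157, grad_y = 2*8*-0.9208 = -14.7324
  x_3 = -0.1846 - 0.1*-2.2157 = 0.0369
  y_3 = -0.9208 - 0.1*-14.7324 = 0.5525
f(0.0369, 0.5525) = 6*0.0369^2 + 8*0.5525^2 = 2.4499


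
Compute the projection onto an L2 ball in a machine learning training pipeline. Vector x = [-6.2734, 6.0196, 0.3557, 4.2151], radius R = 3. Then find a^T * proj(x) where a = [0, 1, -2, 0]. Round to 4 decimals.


Step 1: Compute ||x|| (intermediates to 6 decimals).
||x|| = sqrt((-6.2734)^2 + 6.0196^2 + 0.3557^2 + 4.2151^2) = 9.66875
Step 2: Project.
Since ||x|| > R, scale = R/||x|| = 3/9.66875 = 0.310278, proj(x) = scale * x
proj(x) = [-1.946498, 1.867749, 0.110366, 1.307853]
Step 3: Dot product.
a^T * proj(x) = 0*(-1.946498) + 1*1.867749 - 2*0.110366 + 0*1.307853 = 1.647
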